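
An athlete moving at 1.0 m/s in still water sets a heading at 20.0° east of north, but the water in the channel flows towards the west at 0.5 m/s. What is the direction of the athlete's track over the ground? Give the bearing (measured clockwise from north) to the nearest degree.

Taking east as x and north as y: velocity relative to the water = (0.342, 0.940) m/s; the water relative to ground = (-0.500, 0.000) m/s.
Velocity relative to ground = (0.342, 0.940) + (-0.500, 0.000) = (-0.158, 0.940) m/s.
Bearing = atan2(-0.16, 0.94) = 350.46° clockwise from north.

350°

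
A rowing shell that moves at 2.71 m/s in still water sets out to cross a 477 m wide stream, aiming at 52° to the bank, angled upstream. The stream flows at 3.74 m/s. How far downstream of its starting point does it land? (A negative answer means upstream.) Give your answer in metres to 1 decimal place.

Perpendicular speed = 2.136 m/s; crossing time = 477 / 2.136 = 223.366 s.
Net downstream speed = 2.072 m/s.
Drift = 2.072 × 223.366 = 462.715 m (downstream).

462.7 m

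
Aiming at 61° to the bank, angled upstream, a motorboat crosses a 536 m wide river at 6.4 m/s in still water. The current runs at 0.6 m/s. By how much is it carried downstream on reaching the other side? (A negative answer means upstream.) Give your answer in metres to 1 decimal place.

Perpendicular speed = 5.598 m/s; crossing time = 536 / 5.598 = 95.756 s.
Net downstream speed = -2.503 m/s.
Drift = -2.503 × 95.756 = -239.656 m (upstream).

-239.7 m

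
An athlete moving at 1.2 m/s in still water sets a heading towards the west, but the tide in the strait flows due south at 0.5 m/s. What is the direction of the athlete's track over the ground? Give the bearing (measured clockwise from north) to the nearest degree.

247°

Taking east as x and north as y: velocity relative to the water = (-1.200, 0.000) m/s; the water relative to ground = (0.000, -0.500) m/s.
Velocity relative to ground = (-1.200, 0.000) + (0.000, -0.500) = (-1.200, -0.500) m/s.
Bearing = atan2(-1.20, -0.50) = 247.38° clockwise from north.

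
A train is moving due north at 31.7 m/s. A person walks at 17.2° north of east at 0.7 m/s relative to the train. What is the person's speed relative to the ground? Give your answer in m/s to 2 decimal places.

31.91 m/s

Taking east as x and north as y: train velocity = (0.000, 31.700) m/s; person velocity relative to train = (0.669, 0.207) m/s.
Velocity relative to ground = (0.000, 31.700) + (0.669, 0.207) = (0.669, 31.907) m/s.
Speed = |(0.669, 31.907)| = 31.914 m/s.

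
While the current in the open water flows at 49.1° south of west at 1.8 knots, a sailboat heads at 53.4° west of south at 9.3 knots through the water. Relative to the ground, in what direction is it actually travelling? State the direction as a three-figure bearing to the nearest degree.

231°

Taking east as x and north as y: velocity relative to the water = (-7.466, -5.545) knots; the water relative to ground = (-1.179, -1.361) knots.
Velocity relative to ground = (-7.466, -5.545) + (-1.179, -1.361) = (-8.645, -6.905) knots.
Bearing = atan2(-8.64, -6.91) = 231.38° clockwise from north.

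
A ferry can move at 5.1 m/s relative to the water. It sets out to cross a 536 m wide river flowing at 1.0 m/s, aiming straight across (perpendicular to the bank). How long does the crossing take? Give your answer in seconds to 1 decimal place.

The component of the ferry's velocity perpendicular to the bank is 5.1 m/s.
The current is parallel to the bank, so it does not affect the crossing time.
Time = 536 / 5.100 = 105.098 s.

105.1 s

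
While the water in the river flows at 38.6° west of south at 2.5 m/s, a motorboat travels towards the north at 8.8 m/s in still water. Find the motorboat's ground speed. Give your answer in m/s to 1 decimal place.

7.0 m/s

Taking east as x and north as y: velocity relative to the water = (0.000, 8.800) m/s; the water relative to ground = (-1.560, -1.954) m/s.
Velocity relative to ground = (0.000, 8.800) + (-1.560, -1.954) = (-1.560, 6.846) m/s.
Speed = |(-1.560, 6.846)| = 7.022 m/s.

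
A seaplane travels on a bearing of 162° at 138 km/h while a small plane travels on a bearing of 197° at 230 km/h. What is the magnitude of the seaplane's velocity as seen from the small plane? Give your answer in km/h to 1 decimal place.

Taking east as x and north as y: seaplane velocity = (42.644, -131.246) km/h; small plane velocity = (-67.245, -219.950) km/h.
Velocity of seaplane relative to small plane = (42.644, -131.246) − (-67.245, -219.950) = (109.890, 88.704) km/h.
Magnitude = |(109.890, 88.704)| = 141.224 km/h.

141.2 km/h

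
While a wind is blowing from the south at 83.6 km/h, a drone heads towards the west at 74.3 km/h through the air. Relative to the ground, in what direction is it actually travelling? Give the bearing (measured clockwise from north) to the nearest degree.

Taking east as x and north as y: velocity relative to the air = (-74.300, 0.000) km/h; the air relative to ground = (0.000, 83.600) km/h.
Velocity relative to ground = (-74.300, 0.000) + (0.000, 83.600) = (-74.300, 83.600) km/h.
Bearing = atan2(-74.30, 83.60) = 318.37° clockwise from north.

318°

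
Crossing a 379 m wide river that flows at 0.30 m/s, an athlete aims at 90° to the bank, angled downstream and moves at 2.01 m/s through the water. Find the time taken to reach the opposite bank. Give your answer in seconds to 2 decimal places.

The component of the athlete's velocity perpendicular to the bank is 2.01 m/s.
The current is parallel to the bank, so it does not affect the crossing time.
Time = 379 / 2.010 = 188.557 s.

188.56 s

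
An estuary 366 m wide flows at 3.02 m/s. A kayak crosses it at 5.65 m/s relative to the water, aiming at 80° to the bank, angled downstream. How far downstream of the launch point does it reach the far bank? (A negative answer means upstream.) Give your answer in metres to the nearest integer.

263 m

Perpendicular speed = 5.564 m/s; crossing time = 366 / 5.564 = 65.778 s.
Net downstream speed = 4.001 m/s.
Drift = 4.001 × 65.778 = 263.185 m (downstream).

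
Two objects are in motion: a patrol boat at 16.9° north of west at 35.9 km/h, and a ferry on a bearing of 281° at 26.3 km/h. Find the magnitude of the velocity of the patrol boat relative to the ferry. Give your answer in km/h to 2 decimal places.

10.11 km/h

Taking east as x and north as y: patrol boat velocity = (-34.350, 10.436) km/h; ferry velocity = (-25.817, 5.018) km/h.
Velocity of patrol boat relative to ferry = (-34.350, 10.436) − (-25.817, 5.018) = (-8.533, 5.418) km/h.
Magnitude = |(-8.533, 5.418)| = 10.108 km/h.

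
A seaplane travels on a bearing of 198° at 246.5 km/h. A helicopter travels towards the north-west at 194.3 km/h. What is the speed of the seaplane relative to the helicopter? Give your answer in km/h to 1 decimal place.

376.8 km/h

Taking east as x and north as y: seaplane velocity = (-76.173, -234.435) km/h; helicopter velocity = (-137.391, 137.391) km/h.
Velocity of seaplane relative to helicopter = (-76.173, -234.435) − (-137.391, 137.391) = (61.218, -371.826) km/h.
Magnitude = |(61.218, -371.826)| = 376.832 km/h.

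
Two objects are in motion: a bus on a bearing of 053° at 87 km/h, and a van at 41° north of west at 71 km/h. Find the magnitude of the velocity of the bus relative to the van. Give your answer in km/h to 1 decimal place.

123.2 km/h

Taking east as x and north as y: bus velocity = (69.481, 52.358) km/h; van velocity = (-53.584, 46.580) km/h.
Velocity of bus relative to van = (69.481, 52.358) − (-53.584, 46.580) = (123.066, 5.778) km/h.
Magnitude = |(123.066, 5.778)| = 123.201 km/h.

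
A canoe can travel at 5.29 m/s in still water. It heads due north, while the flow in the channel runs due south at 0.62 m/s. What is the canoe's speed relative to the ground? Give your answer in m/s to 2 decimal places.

Taking east as x and north as y: velocity relative to the water = (0.000, 5.290) m/s; the water relative to ground = (0.000, -0.620) m/s.
Velocity relative to ground = (0.000, 5.290) + (0.000, -0.620) = (0.000, 4.670) m/s.
Speed = |(0.000, 4.670)| = 4.670 m/s.

4.67 m/s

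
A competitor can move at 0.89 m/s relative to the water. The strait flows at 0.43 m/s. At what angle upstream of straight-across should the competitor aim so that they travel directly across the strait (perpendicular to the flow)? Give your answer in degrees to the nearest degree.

To cancel the current, the upstream component of the competitor's velocity must equal the flow: 0.89 sin θ = 0.43.
sin θ = 0.43 / 0.89 = 0.4831.
θ = arcsin(0.4831) = 28.891°.

29°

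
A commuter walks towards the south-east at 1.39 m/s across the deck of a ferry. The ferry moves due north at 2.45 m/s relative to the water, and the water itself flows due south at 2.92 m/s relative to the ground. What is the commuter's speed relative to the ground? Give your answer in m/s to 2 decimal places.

1.75 m/s

In east/north components (m/s): commuter relative to ferry = (0.983, -0.983); ferry relative to water = (0.000, 2.450); water relative to ground = (0.000, -2.920).
Sum = (0.983, -1.453) m/s.
Speed = |(0.983, -1.453)| = 1.754 m/s.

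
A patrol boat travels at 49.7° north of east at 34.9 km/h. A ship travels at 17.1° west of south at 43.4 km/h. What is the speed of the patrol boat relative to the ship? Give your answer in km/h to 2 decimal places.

76.72 km/h

Taking east as x and north as y: patrol boat velocity = (22.573, 26.617) km/h; ship velocity = (-12.761, -41.481) km/h.
Velocity of patrol boat relative to ship = (22.573, 26.617) − (-12.761, -41.481) = (35.334, 68.099) km/h.
Magnitude = |(35.334, 68.099)| = 76.720 km/h.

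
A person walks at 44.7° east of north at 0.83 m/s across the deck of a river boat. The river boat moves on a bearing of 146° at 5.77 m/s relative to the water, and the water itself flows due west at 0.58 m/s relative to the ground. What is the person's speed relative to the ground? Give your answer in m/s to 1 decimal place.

5.3 m/s

In east/north components (m/s): person relative to river boat = (0.584, 0.590); river boat relative to water = (3.227, -4.784); water relative to ground = (-0.580, 0.000).
Sum = (3.230, -4.194) m/s.
Speed = |(3.230, -4.194)| = 5.294 m/s.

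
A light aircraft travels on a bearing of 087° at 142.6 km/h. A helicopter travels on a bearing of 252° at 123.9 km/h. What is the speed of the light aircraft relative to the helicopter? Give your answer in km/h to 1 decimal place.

264.2 km/h

Taking east as x and north as y: light aircraft velocity = (142.405, 7.463) km/h; helicopter velocity = (-117.836, -38.287) km/h.
Velocity of light aircraft relative to helicopter = (142.405, 7.463) − (-117.836, -38.287) = (260.240, 45.750) km/h.
Magnitude = |(260.240, 45.750)| = 264.231 km/h.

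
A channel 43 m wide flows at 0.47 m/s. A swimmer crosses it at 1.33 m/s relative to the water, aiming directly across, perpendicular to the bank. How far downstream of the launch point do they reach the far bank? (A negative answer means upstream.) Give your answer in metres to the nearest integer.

Perpendicular speed = 1.330 m/s; crossing time = 43 / 1.330 = 32.331 s.
Net downstream speed = 0.470 m/s.
Drift = 0.470 × 32.331 = 15.195 m (downstream).

15 m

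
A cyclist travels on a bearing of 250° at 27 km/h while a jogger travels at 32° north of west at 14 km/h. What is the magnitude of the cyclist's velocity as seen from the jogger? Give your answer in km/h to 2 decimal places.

Taking east as x and north as y: cyclist velocity = (-25.372, -9.235) km/h; jogger velocity = (-11.873, 7.419) km/h.
Velocity of cyclist relative to jogger = (-25.372, -9.235) − (-11.873, 7.419) = (-13.499, -16.653) km/h.
Magnitude = |(-13.499, -16.653)| = 21.437 km/h.

21.44 km/h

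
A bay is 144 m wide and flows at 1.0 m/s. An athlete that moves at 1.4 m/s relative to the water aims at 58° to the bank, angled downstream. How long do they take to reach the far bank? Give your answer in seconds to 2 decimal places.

121.29 s

The component of the athlete's velocity perpendicular to the bank is 1.4 × sin 58° = 1.187 m/s.
The flow acts along the bank and has no component across it.
Time = 144 / 1.187 = 121.287 s.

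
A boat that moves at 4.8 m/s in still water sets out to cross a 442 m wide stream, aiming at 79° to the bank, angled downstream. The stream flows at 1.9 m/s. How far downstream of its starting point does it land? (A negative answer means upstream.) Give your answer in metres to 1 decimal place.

Perpendicular speed = 4.712 m/s; crossing time = 442 / 4.712 = 93.807 s.
Net downstream speed = 2.816 m/s.
Drift = 2.816 × 93.807 = 264.149 m (downstream).

264.1 m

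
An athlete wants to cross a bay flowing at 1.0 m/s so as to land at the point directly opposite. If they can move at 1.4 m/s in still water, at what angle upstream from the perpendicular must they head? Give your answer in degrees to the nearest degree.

46°

To cancel the current, the upstream component of the athlete's velocity must equal the flow: 1.4 sin θ = 1.0.
sin θ = 1.0 / 1.4 = 0.7143.
θ = arcsin(0.7143) = 45.585°.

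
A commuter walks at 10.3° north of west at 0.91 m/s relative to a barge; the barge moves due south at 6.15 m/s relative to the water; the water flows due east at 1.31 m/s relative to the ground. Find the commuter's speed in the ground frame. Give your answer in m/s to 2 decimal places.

6.00 m/s

In east/north components (m/s): commuter relative to barge = (-0.895, 0.163); barge relative to water = (0.000, -6.150); water relative to ground = (1.310, 0.000).
Sum = (0.415, -5.987) m/s.
Speed = |(0.415, -5.987)| = 6.002 m/s.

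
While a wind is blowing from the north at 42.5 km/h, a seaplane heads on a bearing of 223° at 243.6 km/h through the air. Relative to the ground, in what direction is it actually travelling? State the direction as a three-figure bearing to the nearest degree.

Taking east as x and north as y: velocity relative to the air = (-166.135, -178.158) km/h; the air relative to ground = (0.000, -42.500) km/h.
Velocity relative to ground = (-166.135, -178.158) + (0.000, -42.500) = (-166.135, -220.658) km/h.
Bearing = atan2(-166.13, -220.66) = 216.98° clockwise from north.

217°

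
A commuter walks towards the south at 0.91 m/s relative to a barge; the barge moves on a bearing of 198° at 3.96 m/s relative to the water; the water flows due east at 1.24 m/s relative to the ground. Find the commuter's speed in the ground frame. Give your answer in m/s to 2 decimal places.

In east/north components (m/s): commuter relative to barge = (0.000, -0.910); barge relative to water = (-1.224, -3.766); water relative to ground = (1.240, 0.000).
Sum = (0.016, -4.676) m/s.
Speed = |(0.016, -4.676)| = 4.676 m/s.

4.68 m/s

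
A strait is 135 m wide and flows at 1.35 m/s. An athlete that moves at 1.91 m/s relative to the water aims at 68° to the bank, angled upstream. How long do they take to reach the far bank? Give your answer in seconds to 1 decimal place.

76.2 s

The component of the athlete's velocity perpendicular to the bank is 1.91 × sin 68° = 1.771 m/s.
The current is parallel to the bank, so it does not affect the crossing time.
Time = 135 / 1.771 = 76.232 s.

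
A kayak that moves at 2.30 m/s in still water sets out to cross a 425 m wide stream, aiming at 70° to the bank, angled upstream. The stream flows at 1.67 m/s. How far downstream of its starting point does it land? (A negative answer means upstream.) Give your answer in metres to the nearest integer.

174 m

Perpendicular speed = 2.161 m/s; crossing time = 425 / 2.161 = 196.642 s.
Net downstream speed = 0.883 m/s.
Drift = 0.883 × 196.642 = 173.704 m (downstream).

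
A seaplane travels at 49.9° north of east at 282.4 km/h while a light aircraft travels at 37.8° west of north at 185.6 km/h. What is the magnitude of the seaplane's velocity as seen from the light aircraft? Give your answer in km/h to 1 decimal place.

Taking east as x and north as y: seaplane velocity = (181.901, 216.014) km/h; light aircraft velocity = (-113.756, 146.653) km/h.
Velocity of seaplane relative to light aircraft = (181.901, 216.014) − (-113.756, 146.653) = (295.656, 69.361) km/h.
Magnitude = |(295.656, 69.361)| = 303.683 km/h.

303.7 km/h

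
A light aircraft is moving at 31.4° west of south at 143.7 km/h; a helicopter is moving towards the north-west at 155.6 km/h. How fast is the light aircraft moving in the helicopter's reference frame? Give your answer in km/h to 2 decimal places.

Taking east as x and north as y: light aircraft velocity = (-74.869, -122.655) km/h; helicopter velocity = (-110.026, 110.026) km/h.
Velocity of light aircraft relative to helicopter = (-74.869, -122.655) − (-110.026, 110.026) = (35.157, -232.681) km/h.
Magnitude = |(35.157, -232.681)| = 235.322 km/h.

235.32 km/h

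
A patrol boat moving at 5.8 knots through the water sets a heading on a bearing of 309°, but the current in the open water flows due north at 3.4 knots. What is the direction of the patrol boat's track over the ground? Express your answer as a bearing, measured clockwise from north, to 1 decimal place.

Taking east as x and north as y: velocity relative to the water = (-4.507, 3.650) knots; the water relative to ground = (0.000, 3.400) knots.
Velocity relative to ground = (-4.507, 3.650) + (0.000, 3.400) = (-4.507, 7.050) knots.
Bearing = atan2(-4.51, 7.05) = 327.41° clockwise from north.

327.4°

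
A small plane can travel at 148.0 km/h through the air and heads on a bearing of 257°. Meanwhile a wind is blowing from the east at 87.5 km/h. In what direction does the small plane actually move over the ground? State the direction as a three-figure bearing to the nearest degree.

Taking east as x and north as y: velocity relative to the air = (-144.207, -33.293) km/h; the air relative to ground = (-87.500, 0.000) km/h.
Velocity relative to ground = (-144.207, -33.293) + (-87.500, 0.000) = (-231.707, -33.293) km/h.
Bearing = atan2(-231.71, -33.29) = 261.82° clockwise from north.

262°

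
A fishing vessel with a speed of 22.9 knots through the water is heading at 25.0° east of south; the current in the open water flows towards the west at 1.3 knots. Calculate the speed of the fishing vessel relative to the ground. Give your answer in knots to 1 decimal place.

Taking east as x and north as y: velocity relative to the water = (9.678, -20.754) knots; the water relative to ground = (-1.300, 0.000) knots.
Velocity relative to ground = (9.678, -20.754) + (-1.300, 0.000) = (8.378, -20.754) knots.
Speed = |(8.378, -20.754)| = 22.382 knots.

22.4 knots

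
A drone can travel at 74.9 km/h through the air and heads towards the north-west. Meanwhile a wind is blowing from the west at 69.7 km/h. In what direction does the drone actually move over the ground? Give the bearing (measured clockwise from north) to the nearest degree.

018°

Taking east as x and north as y: velocity relative to the air = (-52.962, 52.962) km/h; the air relative to ground = (69.700, 0.000) km/h.
Velocity relative to ground = (-52.962, 52.962) + (69.700, 0.000) = (16.738, 52.962) km/h.
Bearing = atan2(16.74, 52.96) = 17.54° clockwise from north.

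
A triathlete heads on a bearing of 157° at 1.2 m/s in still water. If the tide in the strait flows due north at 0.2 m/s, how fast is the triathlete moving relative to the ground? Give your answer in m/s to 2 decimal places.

Taking east as x and north as y: velocity relative to the water = (0.469, -1.105) m/s; the water relative to ground = (0.000, 0.200) m/s.
Velocity relative to ground = (0.469, -1.105) + (0.000, 0.200) = (0.469, -0.905) m/s.
Speed = |(0.469, -0.905)| = 1.019 m/s.

1.02 m/s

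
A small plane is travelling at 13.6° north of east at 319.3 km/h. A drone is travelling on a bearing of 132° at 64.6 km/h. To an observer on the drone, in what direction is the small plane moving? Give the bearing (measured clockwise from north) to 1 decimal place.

Taking east as x and north as y: small plane velocity = (310.347, 75.081) km/h; drone velocity = (48.007, -43.226) km/h.
Velocity of small plane relative to drone = (310.347, 75.081) − (48.007, -43.226) = (262.340, 118.307) km/h.
Bearing = atan2(262.34, 118.31) = 65.73° clockwise from north.

065.7°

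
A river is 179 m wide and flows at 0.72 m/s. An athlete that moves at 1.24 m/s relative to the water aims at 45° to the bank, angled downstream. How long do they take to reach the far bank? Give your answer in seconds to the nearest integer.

204 s

The component of the athlete's velocity perpendicular to the bank is 1.24 × sin 45° = 0.877 m/s.
The current is parallel to the bank, so it does not affect the crossing time.
Time = 179 / 0.877 = 204.149 s.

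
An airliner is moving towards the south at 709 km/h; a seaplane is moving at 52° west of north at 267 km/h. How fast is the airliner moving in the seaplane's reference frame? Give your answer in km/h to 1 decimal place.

Taking east as x and north as y: airliner velocity = (0.000, -709.000) km/h; seaplane velocity = (-210.399, 164.382) km/h.
Velocity of airliner relative to seaplane = (0.000, -709.000) − (-210.399, 164.382) = (210.399, -873.382) km/h.
Magnitude = |(210.399, -873.382)| = 898.367 km/h.

898.4 km/h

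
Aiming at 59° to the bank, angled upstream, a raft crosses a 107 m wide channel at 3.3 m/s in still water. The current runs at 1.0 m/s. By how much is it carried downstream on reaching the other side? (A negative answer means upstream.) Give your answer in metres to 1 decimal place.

-26.5 m

Perpendicular speed = 2.829 m/s; crossing time = 107 / 2.829 = 37.827 s.
Net downstream speed = -0.700 m/s.
Drift = -0.700 × 37.827 = -26.465 m (upstream).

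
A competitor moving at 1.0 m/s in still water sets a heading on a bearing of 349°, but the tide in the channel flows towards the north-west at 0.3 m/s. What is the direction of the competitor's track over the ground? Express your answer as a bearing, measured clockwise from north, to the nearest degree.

Taking east as x and north as y: velocity relative to the water = (-0.191, 0.982) m/s; the water relative to ground = (-0.212, 0.212) m/s.
Velocity relative to ground = (-0.191, 0.982) + (-0.212, 0.212) = (-0.403, 1.194) m/s.
Bearing = atan2(-0.40, 1.19) = 341.35° clockwise from north.

341°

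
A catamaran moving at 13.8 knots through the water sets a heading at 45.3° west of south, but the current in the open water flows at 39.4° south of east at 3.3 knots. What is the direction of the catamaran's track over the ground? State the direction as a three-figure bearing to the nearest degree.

Taking east as x and north as y: velocity relative to the water = (-9.809, -9.707) knots; the water relative to ground = (2.550, -2.095) knots.
Velocity relative to ground = (-9.809, -9.707) + (2.550, -2.095) = (-7.259, -11.801) knots.
Bearing = atan2(-7.26, -11.80) = 211.60° clockwise from north.

212°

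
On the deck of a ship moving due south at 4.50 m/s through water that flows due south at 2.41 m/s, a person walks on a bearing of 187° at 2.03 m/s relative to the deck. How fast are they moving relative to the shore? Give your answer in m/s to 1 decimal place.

In east/north components (m/s): person relative to ship = (-0.247, -2.015); ship relative to water = (0.000, -4.500); water relative to ground = (0.000, -2.410).
Sum = (-0.247, -8.925) m/s.
Speed = |(-0.247, -8.925)| = 8.928 m/s.

8.9 m/s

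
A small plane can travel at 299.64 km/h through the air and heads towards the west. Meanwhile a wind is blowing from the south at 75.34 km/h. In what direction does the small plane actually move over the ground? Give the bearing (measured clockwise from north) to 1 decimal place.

Taking east as x and north as y: velocity relative to the air = (-299.640, 0.000) km/h; the air relative to ground = (0.000, 75.340) km/h.
Velocity relative to ground = (-299.640, 0.000) + (0.000, 75.340) = (-299.640, 75.340) km/h.
Bearing = atan2(-299.64, 75.34) = 284.11° clockwise from north.

284.1°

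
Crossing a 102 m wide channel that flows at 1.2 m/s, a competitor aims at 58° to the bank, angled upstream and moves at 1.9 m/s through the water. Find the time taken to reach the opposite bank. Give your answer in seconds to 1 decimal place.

The component of the competitor's velocity perpendicular to the bank is 1.9 × sin 58° = 1.611 m/s.
Only the cross-stream component determines the crossing time; the current contributes nothing perpendicular to the bank.
Time = 102 / 1.611 = 63.303 s.

63.3 s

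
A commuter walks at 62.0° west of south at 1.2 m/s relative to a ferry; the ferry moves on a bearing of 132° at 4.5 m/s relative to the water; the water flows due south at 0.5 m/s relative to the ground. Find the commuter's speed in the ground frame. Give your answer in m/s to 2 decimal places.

In east/north components (m/s): commuter relative to ferry = (-1.060, -0.563); ferry relative to water = (3.344, -3.011); water relative to ground = (0.000, -0.500).
Sum = (2.285, -4.074) m/s.
Speed = |(2.285, -4.074)| = 4.671 m/s.

4.67 m/s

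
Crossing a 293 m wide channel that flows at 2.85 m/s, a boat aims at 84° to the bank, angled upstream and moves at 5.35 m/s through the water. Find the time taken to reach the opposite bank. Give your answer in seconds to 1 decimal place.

The component of the boat's velocity perpendicular to the bank is 5.35 × sin 84° = 5.321 m/s.
The flow acts along the bank and has no component across it.
Time = 293 / 5.321 = 55.068 s.

55.1 s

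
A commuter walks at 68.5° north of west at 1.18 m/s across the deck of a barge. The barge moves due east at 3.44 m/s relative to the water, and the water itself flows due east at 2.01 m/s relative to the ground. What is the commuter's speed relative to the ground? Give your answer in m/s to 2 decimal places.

5.14 m/s

In east/north components (m/s): commuter relative to barge = (-0.432, 1.098); barge relative to water = (3.440, 0.000); water relative to ground = (2.010, 0.000).
Sum = (5.018, 1.098) m/s.
Speed = |(5.018, 1.098)| = 5.136 m/s.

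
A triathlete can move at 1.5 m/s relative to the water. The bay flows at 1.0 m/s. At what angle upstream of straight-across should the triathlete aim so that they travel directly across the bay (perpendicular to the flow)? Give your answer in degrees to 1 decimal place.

41.8°

To cancel the current, the upstream component of the triathlete's velocity must equal the flow: 1.5 sin θ = 1.0.
sin θ = 1.0 / 1.5 = 0.6667.
θ = arcsin(0.6667) = 41.810°.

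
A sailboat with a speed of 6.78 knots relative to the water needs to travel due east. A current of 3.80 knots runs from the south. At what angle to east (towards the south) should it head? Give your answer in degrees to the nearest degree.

The current pushes perpendicular to the desired track; the heading must have a component into the current equal to 3.80 knots: 6.78 sin θ = 3.80.
sin θ = 0.5605, so θ = 34.088°.

34°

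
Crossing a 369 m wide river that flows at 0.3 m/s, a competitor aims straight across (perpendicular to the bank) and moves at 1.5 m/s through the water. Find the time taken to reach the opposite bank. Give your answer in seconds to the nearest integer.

246 s

The component of the competitor's velocity perpendicular to the bank is 1.5 m/s.
The current is parallel to the bank, so it does not affect the crossing time.
Time = 369 / 1.500 = 246.000 s.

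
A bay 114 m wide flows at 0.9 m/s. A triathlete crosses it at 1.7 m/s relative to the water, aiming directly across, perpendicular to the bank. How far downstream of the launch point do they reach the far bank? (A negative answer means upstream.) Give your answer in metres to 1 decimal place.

Perpendicular speed = 1.700 m/s; crossing time = 114 / 1.700 = 67.059 s.
Net downstream speed = 0.900 m/s.
Drift = 0.900 × 67.059 = 60.353 m (downstream).

60.4 m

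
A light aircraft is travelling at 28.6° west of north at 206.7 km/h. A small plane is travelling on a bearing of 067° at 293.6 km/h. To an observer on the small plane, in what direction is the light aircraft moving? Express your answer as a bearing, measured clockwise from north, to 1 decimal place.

280.2°

Taking east as x and north as y: light aircraft velocity = (-98.946, 181.479) km/h; small plane velocity = (270.260, 114.719) km/h.
Velocity of light aircraft relative to small plane = (-98.946, 181.479) − (270.260, 114.719) = (-369.206, 66.760) km/h.
Bearing = atan2(-369.21, 66.76) = 280.25° clockwise from north.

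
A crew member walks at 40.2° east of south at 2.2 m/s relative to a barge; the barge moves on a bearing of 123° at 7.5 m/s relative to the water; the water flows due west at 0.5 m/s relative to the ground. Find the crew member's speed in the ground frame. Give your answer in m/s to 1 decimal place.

In east/north components (m/s): crew member relative to barge = (1.420, -1.680); barge relative to water = (6.290, -4.085); water relative to ground = (-0.500, 0.000).
Sum = (7.210, -5.765) m/s.
Speed = |(7.210, -5.765)| = 9.232 m/s.

9.2 m/s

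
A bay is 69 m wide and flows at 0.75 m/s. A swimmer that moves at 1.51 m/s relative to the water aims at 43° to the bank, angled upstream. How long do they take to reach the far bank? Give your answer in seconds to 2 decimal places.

67.00 s

The component of the swimmer's velocity perpendicular to the bank is 1.51 × sin 43° = 1.030 m/s.
The current is parallel to the bank, so it does not affect the crossing time.
Time = 69 / 1.030 = 67.002 s.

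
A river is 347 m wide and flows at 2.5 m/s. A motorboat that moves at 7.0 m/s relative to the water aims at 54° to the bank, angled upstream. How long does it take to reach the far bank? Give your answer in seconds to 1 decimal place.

61.3 s

The component of the motorboat's velocity perpendicular to the bank is 7.0 × sin 54° = 5.663 m/s.
The flow acts along the bank and has no component across it.
Time = 347 / 5.663 = 61.274 s.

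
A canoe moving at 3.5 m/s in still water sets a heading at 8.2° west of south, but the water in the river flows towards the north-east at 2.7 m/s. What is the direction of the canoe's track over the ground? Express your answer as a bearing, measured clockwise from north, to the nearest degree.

138°

Taking east as x and north as y: velocity relative to the water = (-0.499, -3.464) m/s; the water relative to ground = (1.909, 1.909) m/s.
Velocity relative to ground = (-0.499, -3.464) + (1.909, 1.909) = (1.410, -1.555) m/s.
Bearing = atan2(1.41, -1.56) = 137.80° clockwise from north.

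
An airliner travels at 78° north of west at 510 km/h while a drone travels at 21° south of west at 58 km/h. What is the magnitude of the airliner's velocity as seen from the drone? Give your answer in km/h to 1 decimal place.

Taking east as x and north as y: airliner velocity = (-106.035, 498.855) km/h; drone velocity = (-54.148, -20.785) km/h.
Velocity of airliner relative to drone = (-106.035, 498.855) − (-54.148, -20.785) = (-51.887, 519.641) km/h.
Magnitude = |(-51.887, 519.641)| = 522.225 km/h.

522.2 km/h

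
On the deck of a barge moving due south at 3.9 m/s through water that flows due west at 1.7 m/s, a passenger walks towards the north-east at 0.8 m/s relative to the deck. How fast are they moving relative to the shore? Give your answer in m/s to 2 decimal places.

3.52 m/s

In east/north components (m/s): passenger relative to barge = (0.566, 0.566); barge relative to water = (0.000, -3.900); water relative to ground = (-1.700, 0.000).
Sum = (-1.134, -3.334) m/s.
Speed = |(-1.134, -3.334)| = 3.522 m/s.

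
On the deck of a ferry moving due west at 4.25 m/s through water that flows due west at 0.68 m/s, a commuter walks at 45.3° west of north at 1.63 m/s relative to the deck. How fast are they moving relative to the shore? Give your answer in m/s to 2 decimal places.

6.20 m/s

In east/north components (m/s): commuter relative to ferry = (-1.159, 1.147); ferry relative to water = (-4.250, 0.000); water relative to ground = (-0.680, 0.000).
Sum = (-6.089, 1.147) m/s.
Speed = |(-6.089, 1.147)| = 6.196 m/s.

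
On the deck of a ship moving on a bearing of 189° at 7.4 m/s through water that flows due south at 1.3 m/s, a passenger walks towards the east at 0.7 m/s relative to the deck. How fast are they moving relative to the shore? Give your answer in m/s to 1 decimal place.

8.6 m/s

In east/north components (m/s): passenger relative to ship = (0.700, 0.000); ship relative to water = (-1.158, -7.309); water relative to ground = (0.000, -1.300).
Sum = (-0.458, -8.609) m/s.
Speed = |(-0.458, -8.609)| = 8.621 m/s.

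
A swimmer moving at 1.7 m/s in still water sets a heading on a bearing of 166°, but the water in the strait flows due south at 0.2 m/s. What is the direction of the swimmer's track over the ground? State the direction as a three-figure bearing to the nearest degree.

167°

Taking east as x and north as y: velocity relative to the water = (0.411, -1.650) m/s; the water relative to ground = (0.000, -0.200) m/s.
Velocity relative to ground = (0.411, -1.650) + (0.000, -0.200) = (0.411, -1.850) m/s.
Bearing = atan2(0.41, -1.85) = 167.46° clockwise from north.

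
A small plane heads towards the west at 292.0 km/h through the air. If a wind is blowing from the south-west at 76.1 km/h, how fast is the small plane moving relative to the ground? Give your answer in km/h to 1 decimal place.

Taking east as x and north as y: velocity relative to the air = (-292.000, 0.000) km/h; the air relative to ground = (53.811, 53.811) km/h.
Velocity relative to ground = (-292.000, 0.000) + (53.811, 53.811) = (-238.189, 53.811) km/h.
Speed = |(-238.189, 53.811)| = 244.192 km/h.

244.2 km/h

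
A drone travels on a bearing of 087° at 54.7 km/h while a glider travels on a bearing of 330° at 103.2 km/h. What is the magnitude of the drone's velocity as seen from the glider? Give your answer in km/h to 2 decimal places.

137.00 km/h

Taking east as x and north as y: drone velocity = (54.625, 2.863) km/h; glider velocity = (-51.600, 89.374) km/h.
Velocity of drone relative to glider = (54.625, 2.863) − (-51.600, 89.374) = (106.225, -86.511) km/h.
Magnitude = |(106.225, -86.511)| = 136.996 km/h.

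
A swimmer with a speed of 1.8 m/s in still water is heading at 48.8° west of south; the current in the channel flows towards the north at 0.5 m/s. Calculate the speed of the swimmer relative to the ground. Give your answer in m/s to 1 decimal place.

1.5 m/s

Taking east as x and north as y: velocity relative to the water = (-1.354, -1.186) m/s; the water relative to ground = (0.000, 0.500) m/s.
Velocity relative to ground = (-1.354, -1.186) + (0.000, 0.500) = (-1.354, -0.686) m/s.
Speed = |(-1.354, -0.686)| = 1.518 m/s.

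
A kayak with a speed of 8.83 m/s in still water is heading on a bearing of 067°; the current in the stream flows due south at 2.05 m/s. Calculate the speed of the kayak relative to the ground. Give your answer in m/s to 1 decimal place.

8.2 m/s

Taking east as x and north as y: velocity relative to the water = (8.128, 3.450) m/s; the water relative to ground = (0.000, -2.050) m/s.
Velocity relative to ground = (8.128, 3.450) + (0.000, -2.050) = (8.128, 1.400) m/s.
Speed = |(8.128, 1.400)| = 8.248 m/s.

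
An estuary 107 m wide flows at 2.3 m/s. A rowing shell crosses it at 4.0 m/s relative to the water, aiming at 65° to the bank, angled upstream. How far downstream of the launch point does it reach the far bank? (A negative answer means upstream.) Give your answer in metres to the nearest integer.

Perpendicular speed = 3.625 m/s; crossing time = 107 / 3.625 = 29.515 s.
Net downstream speed = 0.610 m/s.
Drift = 0.610 × 29.515 = 17.990 m (downstream).

18 m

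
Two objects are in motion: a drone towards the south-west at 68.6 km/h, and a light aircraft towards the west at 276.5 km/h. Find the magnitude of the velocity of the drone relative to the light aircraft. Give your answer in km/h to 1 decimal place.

233.1 km/h

Taking east as x and north as y: drone velocity = (-48.508, -48.508) km/h; light aircraft velocity = (-276.500, 0.000) km/h.
Velocity of drone relative to light aircraft = (-48.508, -48.508) − (-276.500, 0.000) = (227.992, -48.508) km/h.
Magnitude = |(227.992, -48.508)| = 233.096 km/h.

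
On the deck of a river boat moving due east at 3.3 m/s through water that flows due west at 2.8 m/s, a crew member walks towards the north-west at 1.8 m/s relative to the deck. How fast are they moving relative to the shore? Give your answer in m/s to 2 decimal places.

In east/north components (m/s): crew member relative to river boat = (-1.273, 1.273); river boat relative to water = (3.300, 0.000); water relative to ground = (-2.800, 0.000).
Sum = (-0.773, 1.273) m/s.
Speed = |(-0.773, 1.273)| = 1.489 m/s.

1.49 m/s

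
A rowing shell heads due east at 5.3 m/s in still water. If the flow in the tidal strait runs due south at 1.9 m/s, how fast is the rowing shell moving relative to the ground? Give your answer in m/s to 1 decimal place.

Taking east as x and north as y: velocity relative to the water = (5.300, 0.000) m/s; the water relative to ground = (0.000, -1.900) m/s.
Velocity relative to ground = (5.300, 0.000) + (0.000, -1.900) = (5.300, -1.900) m/s.
Speed = |(5.300, -1.900)| = 5.630 m/s.

5.6 m/s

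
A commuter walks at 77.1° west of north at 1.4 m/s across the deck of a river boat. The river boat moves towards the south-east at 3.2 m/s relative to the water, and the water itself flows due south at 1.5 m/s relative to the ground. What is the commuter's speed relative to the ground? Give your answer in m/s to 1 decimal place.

3.6 m/s

In east/north components (m/s): commuter relative to river boat = (-1.365, 0.313); river boat relative to water = (2.263, -2.263); water relative to ground = (0.000, -1.500).
Sum = (0.898, -3.450) m/s.
Speed = |(0.898, -3.450)| = 3.565 m/s.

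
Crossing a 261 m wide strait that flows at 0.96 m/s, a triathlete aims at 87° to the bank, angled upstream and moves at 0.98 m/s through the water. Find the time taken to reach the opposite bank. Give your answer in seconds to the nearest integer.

267 s

The component of the triathlete's velocity perpendicular to the bank is 0.98 × sin 87° = 0.979 m/s.
Only the cross-stream component determines the crossing time; the current contributes nothing perpendicular to the bank.
Time = 261 / 0.979 = 266.692 s.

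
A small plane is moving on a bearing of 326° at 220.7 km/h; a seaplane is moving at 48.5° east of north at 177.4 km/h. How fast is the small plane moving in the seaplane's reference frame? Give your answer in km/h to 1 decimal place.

264.5 km/h

Taking east as x and north as y: small plane velocity = (-123.414, 182.969) km/h; seaplane velocity = (132.865, 117.549) km/h.
Velocity of small plane relative to seaplane = (-123.414, 182.969) − (132.865, 117.549) = (-256.279, 65.420) km/h.
Magnitude = |(-256.279, 65.420)| = 264.497 km/h.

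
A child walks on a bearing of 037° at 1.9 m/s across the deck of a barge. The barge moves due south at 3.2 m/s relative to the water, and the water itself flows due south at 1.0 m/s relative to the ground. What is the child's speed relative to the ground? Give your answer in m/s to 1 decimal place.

In east/north components (m/s): child relative to barge = (1.143, 1.517); barge relative to water = (0.000, -3.200); water relative to ground = (0.000, -1.000).
Sum = (1.143, -2.683) m/s.
Speed = |(1.143, -2.683)| = 2.916 m/s.

2.9 m/s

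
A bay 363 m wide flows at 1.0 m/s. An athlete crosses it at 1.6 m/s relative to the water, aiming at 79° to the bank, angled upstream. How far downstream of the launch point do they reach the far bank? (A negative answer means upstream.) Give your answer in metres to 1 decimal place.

Perpendicular speed = 1.571 m/s; crossing time = 363 / 1.571 = 231.121 s.
Net downstream speed = 0.695 m/s.
Drift = 0.695 × 231.121 = 160.561 m (downstream).

160.6 m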